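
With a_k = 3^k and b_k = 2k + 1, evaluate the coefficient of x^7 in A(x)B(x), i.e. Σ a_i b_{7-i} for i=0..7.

6552

This is [x^7] in the product of the two ordinary generating functions.
Σ = 1·15 + 3·13 + 9·11 + 27·9 + 81·7 + 243·5 + 729·3 + 2187·1 = 6552.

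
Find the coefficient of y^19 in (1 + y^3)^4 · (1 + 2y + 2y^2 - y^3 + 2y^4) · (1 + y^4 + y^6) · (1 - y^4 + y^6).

(1 + y^3)^4 has coefficients 1,0,0,4,0,0,6,0,0,4,0,0,1 for degrees 0…12.
(1 + 2y + 2y^2 - y^3 + 2y^4) has coefficients 1,2,2,-1,2,0,0,0,0,0,0,0,0,0,0,0,0,0,0,0 for degrees 0…19.
Multiplying by (1 + y^4 + y^6) gives running coefficients 1,2,2,-1,3,2,3,1,4,-1,2,0,0,0,0,0,0,0,0,0 for degrees 0…19.
Finally multiplying by (1 - y^4 + y^6), the product of all factors after the first has coefficients 1,2,2,-1,2,0,2,4,3,-4,2,1,-1,2,2,-1,2,0,0,0 for degrees 0…19.
[y^19] = 1·0 + 4·2 + 6·2 + 4·2 + 1·4 = 32.

32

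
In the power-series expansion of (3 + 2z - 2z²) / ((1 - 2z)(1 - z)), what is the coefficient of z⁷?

The denominator gives the recurrence a_n = 3a_(n−1) − 2a_(n−2) for n ≥ 3; the numerator fixes a_0 = 3, a_1 = 11, a_2 = 25.
Iterating: 3, 11, 25, 53, 109, 221, 445, 893, so a_7 = 893.

893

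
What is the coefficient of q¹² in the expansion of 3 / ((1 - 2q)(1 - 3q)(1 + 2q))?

2859951

Partial fractions give a closed form: a_n = (-3)·2^n + (27/5)·3^n + (3/5)·(-2)^n.
At n = 12: a_12 = 2859951.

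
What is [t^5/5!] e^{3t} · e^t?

1024

The EGF product rule gives c_5 = Σ_{k_1+k_2=5} C(5; k_1,k_2) · ∏ g_i(k_i), where e^{3t} gives (3)^k; e^t gives (1)^k.
g_1(k) for k = 0…5: 1, 3, 9, 27, 81, 243.
g_2(k) for k = 0…5: 1, 1, 1, 1, 1, 1.
c_5 = Σ_k C(5,k)·g_1(k)·g_2(5−k) = 1·1·1 + 5·3·1 + 10·9·1 + 10·27·1 + 5·81·1 + 1·243·1 = 1 + 15 + 90 + 270 + 405 + 243 = 1024.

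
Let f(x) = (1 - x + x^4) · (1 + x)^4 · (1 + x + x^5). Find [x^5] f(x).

(1 - x + x^4) has coefficients 1,-1,0,0,1 for degrees 0…4.
(1 + x)^4 has coefficients 1,4,6,4,1,0 for degrees 0…5.
Finally multiplying by (1 + x + x^5), the product of all factors after the first has coefficients 1,5,10,10,5,2 for degrees 0…5.
[x^5] = 1·2 − 1·5 + 1·5 = 2.

2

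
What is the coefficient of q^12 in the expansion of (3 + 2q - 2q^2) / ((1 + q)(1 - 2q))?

9557

The denominator gives the recurrence a_n = a_(n−1) + 2a_(n−2) for n ≥ 3; the numerator fixes a_0 = 3, a_1 = 5, a_2 = 9.
Iterating: 3, 5, 9, 19, 37, 75, 149, 299, 597, 1195, 2389, 4779, 9557, so a_12 = 9557.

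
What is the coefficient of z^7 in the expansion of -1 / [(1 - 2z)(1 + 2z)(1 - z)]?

Partial fractions give a closed form: a_n = (-1)·2^n + (-1/3)·(-2)^n + (1/3)·1^n.
At n = 7: a_7 = -85.

-85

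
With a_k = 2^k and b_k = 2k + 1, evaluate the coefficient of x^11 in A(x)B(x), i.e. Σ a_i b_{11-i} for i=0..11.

Write out a_i and b_{11-i} for i = 0,…,11 and sum the products.
Σ = 1·23 + 2·21 + 4·19 + 8·17 + 16·15 + 32·13 + 64·11 + 128·9 + 256·7 + 512·5 + 1024·3 + 2048·1 = 12261.

12261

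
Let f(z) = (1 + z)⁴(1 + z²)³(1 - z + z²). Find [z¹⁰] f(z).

(1 + z)⁴ has coefficients 1,4,6,4,1 for degrees 0…4.
(1 + z²)³ has coefficients 1,0,3,0,3,0,1,0,0,0,0 for degrees 0…10.
Finally multiplying by (1 - z + z²), the product of all factors after the first has coefficients 1,-1,4,-3,6,-3,4,-1,1,0,0 for degrees 0…10.
[z¹⁰] = 1·0 + 4·0 + 6·1 + 4·(-1) + 1·4 = 6.

6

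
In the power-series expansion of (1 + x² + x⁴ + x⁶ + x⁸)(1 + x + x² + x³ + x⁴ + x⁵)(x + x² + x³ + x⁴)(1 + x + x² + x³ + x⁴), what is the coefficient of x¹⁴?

(1 + x² + x⁴ + x⁶ + x⁸) has coefficients 1,0,1,0,1,0,1,0,1 for degrees 0…8.
(1 + x + x² + x³ + x⁴ + x⁵) has coefficients 1,1,1,1,1,1,0,0,0,0,0,0,0,0,0 for degrees 0…14.
Multiplying by (x + x² + x³ + x⁴) gives running coefficients 0,1,2,3,4,4,4,3,2,1,0,0,0,0,0 for degrees 0…14.
Finally multiplying by (1 + x + x² + x³ + x⁴), the product of all factors after the first has coefficients 0,1,3,6,10,14,17,18,17,14,10,6,3,1,0 for degrees 0…14.
[x¹⁴] = 1·0 + 1·3 + 1·10 + 1·17 + 1·17 = 47.

47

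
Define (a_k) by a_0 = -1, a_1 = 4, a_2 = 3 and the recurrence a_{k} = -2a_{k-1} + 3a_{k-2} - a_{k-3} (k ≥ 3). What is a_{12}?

The ordinary generating function has denominator 1 + 2y - 3y^2 + y^3.
Iterating the recurrence: a_0,…,a_{12} = -1, 4, 3, 7, -9, 36, -106, 329, -1012, 3117, -9599, 29561, -91036.

-91036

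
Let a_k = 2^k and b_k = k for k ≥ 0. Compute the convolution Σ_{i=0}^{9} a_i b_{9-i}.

Write out a_i and b_{9-i} for i = 0,…,9 and sum the products.
Σ = 1·9 + 2·8 + 4·7 + 8·6 + 16·5 + 32·4 + 64·3 + 128·2 + 256·1 + 512·0 = 1013.

1013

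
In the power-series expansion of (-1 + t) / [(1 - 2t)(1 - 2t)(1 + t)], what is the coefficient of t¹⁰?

-4210

The denominator gives the recurrence a_n = 3a_(n−1) − 4a_(n−3) for n ≥ 3; the numerator fixes a_0 = -1, a_1 = -2, a_2 = -6.
Iterating: -1, -2, -6, -14, -34, -78, -178, -398, -882, -1934, -4210, so a_10 = -4210.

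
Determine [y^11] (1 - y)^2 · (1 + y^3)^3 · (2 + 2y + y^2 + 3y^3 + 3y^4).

(1 - y)^2 has coefficients 1,-2,1 for degrees 0…2.
(1 + y^3)^3 has coefficients 1,0,0,3,0,0,3,0,0,1,0,0 for degrees 0…11.
Finally multiplying by (2 + 2y + y^2 + 3y^3 + 3y^4), the product of all factors after the first has coefficients 2,2,1,9,9,3,15,15,3,11,11,1 for degrees 0…11.
[y^11] = 1·1 − 2·11 + 1·11 = -10.

-10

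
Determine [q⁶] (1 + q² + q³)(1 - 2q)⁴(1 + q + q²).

(1 + q² + q³) has coefficients 1,0,1,1 for degrees 0…3.
(1 - 2q)⁴ has coefficients 1,-8,24,-32,16,0,0 for degrees 0…6.
Finally multiplying by (1 + q + q²), the product of all factors after the first has coefficients 1,-7,17,-16,8,-16,16 for degrees 0…6.
[q⁶] = 1·16 + 1·8 + 1·(-16) = 8.

8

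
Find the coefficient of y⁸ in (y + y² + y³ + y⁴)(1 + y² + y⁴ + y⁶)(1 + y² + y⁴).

(y + y² + y³ + y⁴) has coefficients 0,1,1,1,1 for degrees 0…4.
(1 + y² + y⁴ + y⁶) has coefficients 1,0,1,0,1,0,1,0,0 for degrees 0…8.
Finally multiplying by (1 + y² + y⁴), the product of all factors after the first has coefficients 1,0,2,0,3,0,3,0,2 for degrees 0…8.
[y⁸] = 1·0 + 1·3 + 1·0 + 1·3 = 6.

6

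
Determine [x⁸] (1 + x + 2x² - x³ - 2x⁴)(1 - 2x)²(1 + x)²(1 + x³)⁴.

(1 + x + 2x² - x³ - 2x⁴) has coefficients 1,1,2,-1,-2 for degrees 0…4.
(1 - 2x)² has coefficients 1,-4,4,0,0,0,0,0,0 for degrees 0…8.
Multiplying by (1 + x)² gives running coefficients 1,-2,-3,4,4,0,0,0,0 for degrees 0…8.
Finally multiplying by (1 + x³)⁴, the product of all factors after the first has coefficients 1,-2,-3,8,-4,-12,22,4,-18 for degrees 0…8.
[x⁸] = 1·(-18) + 1·4 + 2·22 − 1·(-12) − 2·(-4) = 50.

50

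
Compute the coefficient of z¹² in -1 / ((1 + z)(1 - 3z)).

Partial fractions give a closed form: a_n = (-1/4)·(-1)^n + (-3/4)·3^n.
At n = 12: a_12 = -398581.

-398581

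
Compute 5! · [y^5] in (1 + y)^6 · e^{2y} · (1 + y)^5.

183952

The EGF product rule gives c_5 = Σ_{k_1+k_2+k_3=5} C(5; k_1,k_2,k_3) · ∏ g_i(k_i), where (1+y)^6 gives the falling factorial (6)_k; e^{2y} gives (2)^k; (1+y)^5 gives the falling factorial (5)_k.
g_1(k) for k = 0…5: 1, 6, 30, 120, 360, 720.
g_2(k) for k = 0…5: 1, 2, 4, 8, 16, 32.
g_3(k) for k = 0…5: 1, 5, 20, 60, 120, 120.
First combine the last two factors: h(k) = Σ_j C(k,j)·g_2(j)·g_3(k−j) for k = 0…5: 1, 7, 44, 248, 1256, 5752.
c_5 = Σ_k C(5,k)·g_1(k)·h(5−k) = 1·1·5752 + 5·6·1256 + 10·30·248 + 10·120·44 + 5·360·7 + 1·720·1 = 5752 + 37680 + 74400 + 52800 + 12600 + 720 = 183952.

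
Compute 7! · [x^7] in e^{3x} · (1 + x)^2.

22599

The EGF product rule gives c_7 = Σ_{k_1+k_2=7} C(7; k_1,k_2) · ∏ g_i(k_i), where e^{3x} gives (3)^k; (1+x)^2 gives the falling factorial (2)_k.
g_1(k) for k = 0…7: 1, 3, 9, 27, 81, 243, 729, 2187.
g_2(k) for k = 0…7: 1, 2, 2, 0, 0, 0, 0, 0.
c_7 = Σ_k C(7,k)·g_1(k)·g_2(7−k) = 21·243·2 + 7·729·2 + 1·2187·1 = 10206 + 10206 + 2187 = 22599.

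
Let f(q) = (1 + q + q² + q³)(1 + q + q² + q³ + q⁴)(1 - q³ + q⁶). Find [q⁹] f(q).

2

(1 + q + q² + q³) has coefficients 1,1,1,1 for degrees 0…3.
(1 + q + q² + q³ + q⁴) has coefficients 1,1,1,1,1,0,0,0,0,0 for degrees 0…9.
Finally multiplying by (1 - q³ + q⁶), the product of all factors after the first has coefficients 1,1,1,0,0,-1,0,0,1,1 for degrees 0…9.
[q⁹] = 1·1 + 1·1 + 1·0 + 1·0 = 2.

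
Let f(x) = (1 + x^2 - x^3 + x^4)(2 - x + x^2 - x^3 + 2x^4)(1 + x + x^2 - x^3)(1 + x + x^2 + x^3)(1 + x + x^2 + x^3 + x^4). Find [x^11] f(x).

(1 + x^2 - x^3 + x^4) has coefficients 1,0,1,-1,1 for degrees 0…4.
(2 - x + x^2 - x^3 + 2x^4) has coefficients 2,-1,1,-1,2,0,0,0,0,0,0,0 for degrees 0…11.
Multiplying by (1 + x + x^2 - x^3) gives running coefficients 2,1,2,-3,3,0,3,-2,0,0,0,0 for degrees 0…11.
Multiplying by (1 + x + x^2 + x^3) gives running coefficients 2,3,5,2,3,2,3,4,1,1,-2,0 for degrees 0…11.
Finally multiplying by (1 + x + x^2 + x^3 + x^4), the product of all factors after the first has coefficients 2,5,10,12,15,15,15,14,13,11,7,4 for degrees 0…11.
[x^11] = 1·4 + 1·11 − 1·13 + 1·14 = 16.

16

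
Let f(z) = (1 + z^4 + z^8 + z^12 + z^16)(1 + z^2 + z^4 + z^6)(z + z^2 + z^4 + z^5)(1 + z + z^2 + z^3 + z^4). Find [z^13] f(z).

(1 + z^4 + z^8 + z^12 + z^16) has coefficients 1,0,0,0,1,0,0,0,1,0,0,0,1,0 for degrees 0…13.
(1 + z^2 + z^4 + z^6) has coefficients 1,0,1,0,1,0,1,0,0,0,0,0,0,0 for degrees 0…13.
Multiplying by (z + z^2 + z^4 + z^5) gives running coefficients 0,1,1,1,2,2,2,2,2,1,1,1,0,0 for degrees 0…13.
Finally multiplying by (1 + z + z^2 + z^3 + z^4), the product of all factors after the first has coefficients 0,1,2,3,5,7,8,9,10,9,8,7,5,3 for degrees 0…13.
[z^13] = 1·3 + 1·9 + 1·7 + 1·1 = 20.

20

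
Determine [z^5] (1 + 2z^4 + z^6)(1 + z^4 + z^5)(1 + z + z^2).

4

(1 + 2z^4 + z^6) has coefficients 1,0,0,0,2,0 for degrees 0…5.
(1 + z^4 + z^5) has coefficients 1,0,0,0,1,1 for degrees 0…5.
Finally multiplying by (1 + z + z^2), the product of all factors after the first has coefficients 1,1,1,0,1,2 for degrees 0…5.
[z^5] = 1·2 + 2·1 = 4.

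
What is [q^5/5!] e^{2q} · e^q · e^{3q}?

7776

The EGF product rule gives c_5 = Σ_{k_1+k_2+k_3=5} C(5; k_1,k_2,k_3) · ∏ g_i(k_i), where e^{2q} gives (2)^k; e^q gives (1)^k; e^{3q} gives (3)^k.
g_1(k) for k = 0…5: 1, 2, 4, 8, 16, 32.
g_2(k) for k = 0…5: 1, 1, 1, 1, 1, 1.
g_3(k) for k = 0…5: 1, 3, 9, 27, 81, 243.
First combine the last two factors: h(k) = Σ_j C(k,j)·g_2(j)·g_3(k−j) for k = 0…5: 1, 4, 16, 64, 256, 1024.
c_5 = Σ_k C(5,k)·g_1(k)·h(5−k) = 1·1·1024 + 5·2·256 + 10·4·64 + 10·8·16 + 5·16·4 + 1·32·1 = 1024 + 2560 + 2560 + 1280 + 320 + 32 = 7776.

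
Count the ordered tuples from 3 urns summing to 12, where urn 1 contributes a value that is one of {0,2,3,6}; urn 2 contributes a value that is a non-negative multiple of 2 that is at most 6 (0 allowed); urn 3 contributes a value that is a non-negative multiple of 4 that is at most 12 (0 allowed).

The generating function for the choices is (1 + q² + q³ + q⁶)·(1 + q² + q⁴ + q⁶)·(1 + q⁴ + q⁸ + q¹²); the count is [q¹²].
(1 + q² + q³ + q⁶) has coefficients 1,0,1,1,0,0,1 for degrees 0…6.
(1 + q² + q⁴ + q⁶) has coefficients 1,0,1,0,1,0,1,0,0,0,0,0,0 for degrees 0…12.
Finally multiplying by (1 + q⁴ + q⁸ + q¹²), the product of all factors after the first has coefficients 1,0,1,0,2,0,2,0,2,0,2,0,2 for degrees 0…12.
[q¹²] = 1·2 + 1·2 + 1·0 + 1·2 = 6.

6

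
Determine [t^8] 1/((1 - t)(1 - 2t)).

511

Partial fractions give a closed form: a_n = (-1)·1^n + (2)·2^n.
At n = 8: a_8 = 511.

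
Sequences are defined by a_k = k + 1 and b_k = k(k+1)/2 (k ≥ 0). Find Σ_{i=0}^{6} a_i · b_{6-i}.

This is [x^6] in the product of the two ordinary generating functions.
Σ = 1·21 + 2·15 + 3·10 + 4·6 + 5·3 + 6·1 + 7·0 = 126.

126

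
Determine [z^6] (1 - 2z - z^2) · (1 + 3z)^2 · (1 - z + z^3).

(1 - 2z - z^2) has coefficients 1,-2,-1 for degrees 0…2.
(1 + 3z)^2 has coefficients 1,6,9,0,0,0,0 for degrees 0…6.
Finally multiplying by (1 - z + z^3), the product of all factors after the first has coefficients 1,5,3,-8,6,9,0 for degrees 0…6.
[z^6] = 1·0 − 2·9 − 1·6 = -24.

-24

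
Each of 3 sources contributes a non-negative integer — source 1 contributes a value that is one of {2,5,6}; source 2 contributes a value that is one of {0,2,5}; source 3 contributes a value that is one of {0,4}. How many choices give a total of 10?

2

The generating function for the choices is (t^2 + t^5 + t^6)·(1 + t^2 + t^5)·(1 + t^4); the count is [t^10].
(t^2 + t^5 + t^6) has coefficients 0,0,1,0,0,1,1 for degrees 0…6.
(1 + t^2 + t^5) has coefficients 1,0,1,0,0,1,0,0,0,0,0 for degrees 0…10.
Finally multiplying by (1 + t^4), the product of all factors after the first has coefficients 1,0,1,0,1,1,1,0,0,1,0 for degrees 0…10.
[t^10] = 1·0 + 1·1 + 1·1 = 2.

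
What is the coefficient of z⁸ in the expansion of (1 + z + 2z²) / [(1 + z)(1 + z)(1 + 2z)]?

1005

The denominator gives the recurrence a_n = −4a_(n−1) − 5a_(n−2) − 2a_(n−3) for n ≥ 3; the numerator fixes a_0 = 1, a_1 = -3, a_2 = 9.
Iterating: 1, -3, 9, -23, 53, -115, 241, -495, 1005, so a_8 = 1005.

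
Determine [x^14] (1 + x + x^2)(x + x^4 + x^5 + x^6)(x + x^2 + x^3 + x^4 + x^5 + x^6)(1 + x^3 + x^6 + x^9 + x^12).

24

(1 + x + x^2) has coefficients 1,1,1 for degrees 0…2.
(x + x^4 + x^5 + x^6) has coefficients 0,1,0,0,1,1,1,0,0,0,0,0,0,0,0 for degrees 0…14.
Multiplying by (x + x^2 + x^3 + x^4 + x^5 + x^6) gives running coefficients 0,0,1,1,1,2,3,4,3,3,3,2,1,0,0 for degrees 0…14.
Finally multiplying by (1 + x^3 + x^6 + x^9 + x^12), the product of all factors after the first has coefficients 0,0,1,1,1,3,4,5,6,7,8,8,8,8,8 for degrees 0…14.
[x^14] = 1·8 + 1·8 + 1·8 = 24.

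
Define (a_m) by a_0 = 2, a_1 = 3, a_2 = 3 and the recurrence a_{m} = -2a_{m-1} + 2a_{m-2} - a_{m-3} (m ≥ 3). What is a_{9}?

-1322

The ordinary generating function has denominator 1 + 2y - 2y^2 + y^3.
Iterating the recurrence: a_0,…,a_{9} = 2, 3, 3, -2, 7, -21, 58, -165, 467, -1322.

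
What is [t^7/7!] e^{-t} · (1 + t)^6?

1091

The EGF product rule gives c_7 = Σ_{k_1+k_2=7} C(7; k_1,k_2) · ∏ g_i(k_i), where e^{-t} gives (-1)^k; (1+t)^6 gives the falling factorial (6)_k.
g_1(k) for k = 0…7: 1, -1, 1, -1, 1, -1, 1, -1.
g_2(k) for k = 0…7: 1, 6, 30, 120, 360, 720, 720, 0.
c_7 = Σ_k C(7,k)·g_1(k)·g_2(7−k) = 7·(-1)·720 + 21·1·720 + 35·(-1)·360 + 35·1·120 + 21·(-1)·30 + 7·1·6 + 1·(-1)·1 = −5040 + 15120 − 12600 + 4200 − 630 + 42 − 1 = 1091.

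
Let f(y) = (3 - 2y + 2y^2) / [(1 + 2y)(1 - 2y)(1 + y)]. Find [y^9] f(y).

The denominator gives the recurrence a_n = −a_(n−1) + 4a_(n−2) + 4a_(n−3) for n ≥ 3; the numerator fixes a_0 = 3, a_1 = -5, a_2 = 19.
Iterating: 3, -5, 19, -27, 83, -115, 339, -467, 1363, -1875, so a_9 = -1875.

-1875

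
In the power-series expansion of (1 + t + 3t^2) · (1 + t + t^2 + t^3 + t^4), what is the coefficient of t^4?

5

(1 + t + 3t^2) has coefficients 1,1,3 for degrees 0…2.
(1 + t + t^2 + t^3 + t^4) has coefficients 1,1,1,1,1 for degrees 0…4.
[t^4] = 1·1 + 1·1 + 3·1 = 5.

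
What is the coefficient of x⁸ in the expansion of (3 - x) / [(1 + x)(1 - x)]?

3

Partial fractions give a closed form: a_n = (2)·(-1)^n + (1)·1^n.
At n = 8: a_8 = 3.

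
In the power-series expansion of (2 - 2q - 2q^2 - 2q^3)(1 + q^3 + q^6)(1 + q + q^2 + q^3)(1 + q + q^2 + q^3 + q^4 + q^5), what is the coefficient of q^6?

-20

(2 - 2q - 2q^2 - 2q^3) has coefficients 2,-2,-2,-2 for degrees 0…3.
(1 + q^3 + q^6) has coefficients 1,0,0,1,0,0,1 for degrees 0…6.
Multiplying by (1 + q + q^2 + q^3) gives running coefficients 1,1,1,2,1,1,2 for degrees 0…6.
Finally multiplying by (1 + q + q^2 + q^3 + q^4 + q^5), the product of all factors after the first has coefficients 1,2,3,5,6,7,8 for degrees 0…6.
[q^6] = 2·8 − 2·7 − 2·6 − 2·5 = -20.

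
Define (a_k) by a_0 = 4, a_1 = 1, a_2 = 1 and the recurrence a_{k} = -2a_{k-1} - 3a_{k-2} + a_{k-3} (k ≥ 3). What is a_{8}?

The ordinary generating function has denominator 1 + 2q + 3q^2 - q^3.
Iterating the recurrence: a_0,…,a_{8} = 4, 1, 1, -1, 0, 4, -9, 6, 19.

19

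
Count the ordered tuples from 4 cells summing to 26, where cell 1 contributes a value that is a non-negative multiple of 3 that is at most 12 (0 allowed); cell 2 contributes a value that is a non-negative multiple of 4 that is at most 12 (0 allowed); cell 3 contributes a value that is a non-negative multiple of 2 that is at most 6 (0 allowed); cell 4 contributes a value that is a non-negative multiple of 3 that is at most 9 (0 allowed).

12

The generating function for the choices is (1 + y^3 + y^6 + y^9 + y^12)·(1 + y^4 + y^8 + y^12)·(1 + y^2 + y^4 + y^6)·(1 + y^3 + y^6 + y^9); the count is [y^26].
(1 + y^3 + y^6 + y^9 + y^12) has coefficients 1,0,0,1,0,0,1,0,0,1,0,0,1 for degrees 0…12.
(1 + y^4 + y^8 + y^12) has coefficients 1,0,0,0,1,0,0,0,1,0,0,0,1,0,0,0,0,0,0,0,0,0,0,0,0,0,0 for degrees 0…26.
Multiplying by (1 + y^2 + y^4 + y^6) gives running coefficients 1,0,1,0,2,0,2,0,2,0,2,0,2,0,2,0,1,0,1,0,0,0,0,0,0,0,0 for degrees 0…26.
Finally multiplying by (1 + y^3 + y^6 + y^9), the product of all factors after the first has coefficients 1,0,1,1,2,1,3,2,3,3,4,3,4,4,4,4,3,4,3,3,2,3,1,2,1,1,0 for degrees 0…26.
[y^26] = 1·0 + 1·2 + 1·2 + 1·4 + 1·4 = 12.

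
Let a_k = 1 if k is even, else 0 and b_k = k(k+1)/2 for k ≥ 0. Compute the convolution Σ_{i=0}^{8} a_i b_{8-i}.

The convolution is the x^8 coefficient of A(x)B(x).
Σ = 1·36 + 0·28 + 1·21 + 0·15 + 1·10 + 0·6 + 1·3 + 0·1 + 1·0 = 70.

70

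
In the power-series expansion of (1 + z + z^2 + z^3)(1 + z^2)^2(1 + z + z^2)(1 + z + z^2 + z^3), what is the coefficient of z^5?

(1 + z + z^2 + z^3) has coefficients 1,1,1,1 for degrees 0…3.
(1 + z^2)^2 has coefficients 1,0,2,0,1,0 for degrees 0…5.
Multiplying by (1 + z + z^2) gives running coefficients 1,1,3,2,3,1 for degrees 0…5.
Finally multiplying by (1 + z + z^2 + z^3), the product of all factors after the first has coefficients 1,2,5,7,9,9 for degrees 0…5.
[z^5] = 1·9 + 1·9 + 1·7 + 1·5 = 30.

30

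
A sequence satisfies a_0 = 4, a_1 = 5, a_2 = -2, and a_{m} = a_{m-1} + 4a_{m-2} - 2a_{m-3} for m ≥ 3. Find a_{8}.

The ordinary generating function has denominator 1 - t - 4t^2 + 2t^3.
Iterating the recurrence: a_0,…,a_{8} = 4, 5, -2, 10, -8, 36, -16, 144, 8.

8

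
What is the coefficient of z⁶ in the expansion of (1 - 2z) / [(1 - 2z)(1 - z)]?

The denominator gives the recurrence a_n = 3a_(n−1) − 2a_(n−2) for n ≥ 2; the numerator fixes a_0 = 1, a_1 = 1.
Iterating: 1, 1, 1, 1, 1, 1, 1, so a_6 = 1.

1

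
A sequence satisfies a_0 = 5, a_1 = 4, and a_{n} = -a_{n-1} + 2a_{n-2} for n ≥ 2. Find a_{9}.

The ordinary generating function has denominator 1 + x - 2x^2.
Iterating the recurrence: a_0,…,a_{9} = 5, 4, 6, 2, 10, -6, 26, -38, 90, -166.

-166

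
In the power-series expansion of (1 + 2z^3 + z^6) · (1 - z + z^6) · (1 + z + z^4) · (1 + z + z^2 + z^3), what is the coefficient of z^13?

(1 + 2z^3 + z^6) has coefficients 1,0,0,2,0,0,1 for degrees 0…6.
(1 - z + z^6) has coefficients 1,-1,0,0,0,0,1,0,0,0,0,0,0,0 for degrees 0…13.
Multiplying by (1 + z + z^4) gives running coefficients 1,0,-1,0,1,-1,1,1,0,0,1,0,0,0 for degrees 0…13.
Finally multiplying by (1 + z + z^2 + z^3), the product of all factors after the first has coefficients 1,1,0,0,0,-1,1,2,1,2,2,1,1,1 for degrees 0…13.
[z^13] = 1·1 + 2·2 + 1·2 = 7.

7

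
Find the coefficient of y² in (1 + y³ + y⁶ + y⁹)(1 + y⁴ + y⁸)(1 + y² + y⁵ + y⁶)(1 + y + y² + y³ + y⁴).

2

(1 + y³ + y⁶ + y⁹) has coefficients 1,0,0 for degrees 0…2.
(1 + y⁴ + y⁸) has coefficients 1,0,0 for degrees 0…2.
Multiplying by (1 + y² + y⁵ + y⁶) gives running coefficients 1,0,1 for degrees 0…2.
Finally multiplying by (1 + y + y² + y³ + y⁴), the product of all factors after the first has coefficients 1,1,2 for degrees 0…2.
[y²] = 1·2 = 2.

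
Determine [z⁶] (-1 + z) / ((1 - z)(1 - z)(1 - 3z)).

-1093

The denominator gives the recurrence a_n = 5a_(n−1) − 7a_(n−2) + 3a_(n−3) for n ≥ 3; the numerator fixes a_0 = -1, a_1 = -4, a_2 = -13.
Iterating: -1, -4, -13, -40, -121, -364, -1093, so a_6 = -1093.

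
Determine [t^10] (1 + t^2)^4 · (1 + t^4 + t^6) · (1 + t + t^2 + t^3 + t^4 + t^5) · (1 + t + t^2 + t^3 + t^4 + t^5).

(1 + t^2)^4 has coefficients 1,0,4,0,6,0,4,0,1 for degrees 0…8.
(1 + t^4 + t^6) has coefficients 1,0,0,0,1,0,1,0,0,0,0 for degrees 0…10.
Multiplying by (1 + t + t^2 + t^3 + t^4 + t^5) gives running coefficients 1,1,1,1,2,2,2,2,2,2,1 for degrees 0…10.
Finally multiplying by (1 + t + t^2 + t^3 + t^4 + t^5), the product of all factors after the first has coefficients 1,2,3,4,6,8,9,10,11,12,11 for degrees 0…10.
[t^10] = 1·11 + 4·11 + 6·9 + 4·6 + 1·3 = 136.

136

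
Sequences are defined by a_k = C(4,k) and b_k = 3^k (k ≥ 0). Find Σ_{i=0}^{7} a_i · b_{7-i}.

Write out a_i and b_{7-i} for i = 0,…,7 and sum the products.
Σ = 1·2187 + 4·729 + 6·243 + 4·81 + 1·27 + 0·9 + 0·3 + 0·1 = 6912.

6912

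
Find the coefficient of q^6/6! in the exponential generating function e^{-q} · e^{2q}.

1

The EGF product rule gives c_6 = Σ_{k_1+k_2=6} C(6; k_1,k_2) · ∏ g_i(k_i), where e^{-q} gives (-1)^k; e^{2q} gives (2)^k.
g_1(k) for k = 0…6: 1, -1, 1, -1, 1, -1, 1.
g_2(k) for k = 0…6: 1, 2, 4, 8, 16, 32, 64.
c_6 = Σ_k C(6,k)·g_1(k)·g_2(6−k) = 1·1·64 + 6·(-1)·32 + 15·1·16 + 20·(-1)·8 + 15·1·4 + 6·(-1)·2 + 1·1·1 = 64 − 192 + 240 − 160 + 60 − 12 + 1 = 1.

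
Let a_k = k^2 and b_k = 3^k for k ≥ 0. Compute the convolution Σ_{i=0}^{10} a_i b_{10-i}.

This is [x^10] in the product of the two ordinary generating functions.
Σ = 0·59049 + 1·19683 + 4·6561 + 9·2187 + 16·729 + 25·243 + 36·81 + 49·27 + 64·9 + 81·3 + 100·1 = 88507.

88507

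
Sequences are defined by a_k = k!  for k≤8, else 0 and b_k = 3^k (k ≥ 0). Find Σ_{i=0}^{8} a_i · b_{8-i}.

78768

This is [x^8] in the product of the two ordinary generating functions.
Σ = 1·6561 + 1·2187 + 2·729 + 6·243 + 24·81 + 120·27 + 720·9 + 5040·3 + 40320·1 = 78768.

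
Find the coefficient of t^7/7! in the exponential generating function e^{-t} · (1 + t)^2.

The EGF product rule gives c_7 = Σ_{k_1+k_2=7} C(7; k_1,k_2) · ∏ g_i(k_i), where e^{-t} gives (-1)^k; (1+t)^2 gives the falling factorial (2)_k.
g_1(k) for k = 0…7: 1, -1, 1, -1, 1, -1, 1, -1.
g_2(k) for k = 0…7: 1, 2, 2, 0, 0, 0, 0, 0.
c_7 = Σ_k C(7,k)·g_1(k)·g_2(7−k) = 21·(-1)·2 + 7·1·2 + 1·(-1)·1 = −42 + 14 − 1 = -29.

-29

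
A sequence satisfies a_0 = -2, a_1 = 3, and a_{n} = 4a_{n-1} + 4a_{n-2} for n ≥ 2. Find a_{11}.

7896064

The ordinary generating function has denominator 1 - 4z - 4z^2.
Iterating the recurrence: a_0,…,a_{11} = -2, 3, 4, 28, 128, 624, 3008, 14528, 70144, 338688, 1635328, 7896064.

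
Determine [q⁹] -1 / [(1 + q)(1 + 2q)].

1023

Partial fractions give a closed form: a_n = (1)·(-1)^n + (-2)·(-2)^n.
At n = 9: a_9 = 1023.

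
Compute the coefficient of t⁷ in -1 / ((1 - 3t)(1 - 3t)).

-17496

The denominator gives the recurrence a_n = 6a_(n−1) − 9a_(n−2) for n ≥ 2; the numerator fixes a_0 = -1, a_1 = -6.
Iterating: -1, -6, -27, -108, -405, -1458, -5103, -17496, so a_7 = -17496.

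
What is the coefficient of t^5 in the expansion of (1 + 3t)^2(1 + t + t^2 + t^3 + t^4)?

15

(1 + 3t)^2 has coefficients 1,6,9 for degrees 0…2.
(1 + t + t^2 + t^3 + t^4) has coefficients 1,1,1,1,1,0 for degrees 0…5.
[t^5] = 1·0 + 6·1 + 9·1 = 15.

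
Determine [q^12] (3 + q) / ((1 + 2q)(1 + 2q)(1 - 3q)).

694254

The denominator gives the recurrence a_n = −a_(n−1) + 8a_(n−2) + 12a_(n−3) for n ≥ 3; the numerator fixes a_0 = 3, a_1 = -2, a_2 = 26.
Iterating: 3, -2, 26, -6, 190, 74, 1374, 1498, 10382, 18090, 82942, 186362, 694254, so a_12 = 694254.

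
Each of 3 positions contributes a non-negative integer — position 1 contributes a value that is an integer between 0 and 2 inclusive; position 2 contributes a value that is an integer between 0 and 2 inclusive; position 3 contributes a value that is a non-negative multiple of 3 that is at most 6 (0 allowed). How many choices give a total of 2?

The generating function for the choices is (1 + x + x^2)·(1 + x + x^2)·(1 + x^3 + x^6); the count is [x^2].
(1 + x + x^2) has coefficients 1,1,1 for degrees 0…2.
(1 + x + x^2) has coefficients 1,1,1 for degrees 0…2.
Finally multiplying by (1 + x^3 + x^6), the product of all factors after the first has coefficients 1,1,1 for degrees 0…2.
[x^2] = 1·1 + 1·1 + 1·1 = 3.

3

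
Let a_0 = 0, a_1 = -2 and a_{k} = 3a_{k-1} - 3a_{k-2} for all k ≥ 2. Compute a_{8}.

The ordinary generating function has denominator 1 - 3z + 3z^2.
Iterating the recurrence: a_0,…,a_{8} = 0, -2, -6, -12, -18, -18, 0, 54, 162.

162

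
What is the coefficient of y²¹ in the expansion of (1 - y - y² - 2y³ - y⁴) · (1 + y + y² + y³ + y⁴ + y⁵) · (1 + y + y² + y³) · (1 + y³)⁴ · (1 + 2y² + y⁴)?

-215

(1 - y - y² - 2y³ - y⁴) has coefficients 1,-1,-1,-2,-1 for degrees 0…4.
(1 + y + y² + y³ + y⁴ + y⁵) has coefficients 1,1,1,1,1,1,0,0,0,0,0,0,0,0,0,0,0,0,0,0,0,0 for degrees 0…21.
Multiplying by (1 + y + y² + y³) gives running coefficients 1,2,3,4,4,4,3,2,1,0,0,0,0,0,0,0,0,0,0,0,0,0 for degrees 0…21.
Multiplying by (1 + y³)⁴ gives running coefficients 1,2,3,8,12,16,25,30,35,40,40,40,35,30,25,16,12,8,3,2,1,0 for degrees 0…21.
Finally multiplying by (1 + 2y² + y⁴), the product of all factors after the first has coefficients 1,2,5,12,19,34,52,70,97,116,135,150,150,150,135,116,97,70,52,34,19,12 for degrees 0…21.
[y²¹] = 1·12 − 1·19 − 1·34 − 2·52 − 1·70 = -215.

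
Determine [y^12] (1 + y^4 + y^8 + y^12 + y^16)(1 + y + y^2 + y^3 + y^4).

2

(1 + y^4 + y^8 + y^12 + y^16) has coefficients 1,0,0,0,1,0,0,0,1,0,0,0,1 for degrees 0…12.
(1 + y + y^2 + y^3 + y^4) has coefficients 1,1,1,1,1,0,0,0,0,0,0,0,0 for degrees 0…12.
[y^12] = 1·0 + 1·0 + 1·1 + 1·1 = 2.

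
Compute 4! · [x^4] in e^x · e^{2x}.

The EGF product rule gives c_4 = Σ_{k_1+k_2=4} C(4; k_1,k_2) · ∏ g_i(k_i), where e^x gives (1)^k; e^{2x} gives (2)^k.
g_1(k) for k = 0…4: 1, 1, 1, 1, 1.
g_2(k) for k = 0…4: 1, 2, 4, 8, 16.
c_4 = Σ_k C(4,k)·g_1(k)·g_2(4−k) = 1·1·16 + 4·1·8 + 6·1·4 + 4·1·2 + 1·1·1 = 16 + 32 + 24 + 8 + 1 = 81.

81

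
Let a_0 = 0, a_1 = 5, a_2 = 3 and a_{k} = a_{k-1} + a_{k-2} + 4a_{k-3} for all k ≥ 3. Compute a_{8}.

607

The ordinary generating function has denominator 1 - x - x^2 - 4x^3.
Iterating the recurrence: a_0,…,a_{8} = 0, 5, 3, 8, 31, 51, 114, 289, 607.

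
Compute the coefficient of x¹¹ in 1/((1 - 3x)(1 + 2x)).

105469

Partial fractions give a closed form: a_n = (3/5)·3^n + (2/5)·(-2)^n.
At n = 11: a_11 = 105469.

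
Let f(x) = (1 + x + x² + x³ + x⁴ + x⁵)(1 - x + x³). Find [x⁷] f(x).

1

(1 + x + x² + x³ + x⁴ + x⁵) has coefficients 1,1,1,1,1,1 for degrees 0…5.
(1 - x + x³) has coefficients 1,-1,0,1,0,0,0,0 for degrees 0…7.
[x⁷] = 1·0 + 1·0 + 1·0 + 1·0 + 1·1 + 1·0 = 1.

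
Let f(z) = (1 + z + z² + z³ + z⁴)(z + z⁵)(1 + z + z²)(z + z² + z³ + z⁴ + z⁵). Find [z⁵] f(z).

(1 + z + z² + z³ + z⁴) has coefficients 1,1,1,1,1 for degrees 0…4.
(z + z⁵) has coefficients 0,1,0,0,0,1 for degrees 0…5.
Multiplying by (1 + z + z²) gives running coefficients 0,1,1,1,0,1 for degrees 0…5.
Finally multiplying by (z + z² + z³ + z⁴ + z⁵), the product of all factors after the first has coefficients 0,0,1,2,3,3 for degrees 0…5.
[z⁵] = 1·3 + 1·3 + 1·2 + 1·1 + 1·0 = 9.

9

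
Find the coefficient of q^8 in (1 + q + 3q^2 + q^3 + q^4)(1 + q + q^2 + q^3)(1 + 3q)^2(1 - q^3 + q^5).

(1 + q + 3q^2 + q^3 + q^4) has coefficients 1,1,3,1,1 for degrees 0…4.
(1 + q + q^2 + q^3) has coefficients 1,1,1,1,0,0,0,0,0 for degrees 0…8.
Multiplying by (1 + 3q)^2 gives running coefficients 1,7,16,16,15,9,0,0,0 for degrees 0…8.
Finally multiplying by (1 - q^3 + q^5), the product of all factors after the first has coefficients 1,7,16,15,8,-6,-9,1,7 for degrees 0…8.
[q^8] = 1·7 + 1·1 + 3·(-9) + 1·(-6) + 1·8 = -17.

-17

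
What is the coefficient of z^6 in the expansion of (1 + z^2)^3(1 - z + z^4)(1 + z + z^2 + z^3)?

2

(1 + z^2)^3 has coefficients 1,0,3,0,3,0,1 for degrees 0…6.
(1 - z + z^4) has coefficients 1,-1,0,0,1,0,0 for degrees 0…6.
Finally multiplying by (1 + z + z^2 + z^3), the product of all factors after the first has coefficients 1,0,0,0,0,1,1 for degrees 0…6.
[z^6] = 1·1 + 3·0 + 3·0 + 1·1 = 2.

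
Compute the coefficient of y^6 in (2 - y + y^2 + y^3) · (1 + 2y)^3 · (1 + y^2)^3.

(2 - y + y^2 + y^3) has coefficients 2,-1,1,1 for degrees 0…3.
(1 + 2y)^3 has coefficients 1,6,12,8,0,0,0 for degrees 0…6.
Finally multiplying by (1 + y^2)^3, the product of all factors after the first has coefficients 1,6,15,26,39,42,37 for degrees 0…6.
[y^6] = 2·37 − 1·42 + 1·39 + 1·26 = 97.

97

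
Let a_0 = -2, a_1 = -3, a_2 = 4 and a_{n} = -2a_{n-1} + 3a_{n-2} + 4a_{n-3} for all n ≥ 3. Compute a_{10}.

16540

The ordinary generating function has denominator 1 + 2y - 3y^2 - 4y^3.
Iterating the recurrence: a_0,…,a_{10} = -2, -3, 4, -25, 50, -159, 368, -1013, 2494, -6555, 16540.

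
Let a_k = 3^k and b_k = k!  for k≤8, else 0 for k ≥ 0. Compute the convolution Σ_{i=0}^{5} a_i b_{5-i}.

624

This is [x^5] in the product of the two ordinary generating functions.
Σ = 1·120 + 3·24 + 9·6 + 27·2 + 81·1 + 243·1 = 624.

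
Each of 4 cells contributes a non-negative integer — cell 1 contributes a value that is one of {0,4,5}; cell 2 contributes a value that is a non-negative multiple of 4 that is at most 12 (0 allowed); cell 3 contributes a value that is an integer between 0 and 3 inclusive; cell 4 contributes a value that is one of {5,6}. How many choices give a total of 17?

6

The generating function for the choices is (1 + t⁴ + t⁵)·(1 + t⁴ + t⁸ + t¹²)·(1 + t + t² + t³)·(t⁵ + t⁶); the count is [t¹⁷].
(1 + t⁴ + t⁵) has coefficients 1,0,0,0,1,1 for degrees 0…5.
(1 + t⁴ + t⁸ + t¹²) has coefficients 1,0,0,0,1,0,0,0,1,0,0,0,1,0,0,0,0,0 for degrees 0…17.
Multiplying by (1 + t + t² + t³) gives running coefficients 1,1,1,1,1,1,1,1,1,1,1,1,1,1,1,1,0,0 for degrees 0…17.
Finally multiplying by (t⁵ + t⁶), the product of all factors after the first has coefficients 0,0,0,0,0,1,2,2,2,2,2,2,2,2,2,2,2,2 for degrees 0…17.
[t¹⁷] = 1·2 + 1·2 + 1·2 = 6.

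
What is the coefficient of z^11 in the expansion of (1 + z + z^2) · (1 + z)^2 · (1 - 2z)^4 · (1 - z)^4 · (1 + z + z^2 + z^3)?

-15

(1 + z + z^2) has coefficients 1,1,1 for degrees 0…2.
(1 + z)^2 has coefficients 1,2,1,0,0,0,0,0,0,0,0,0 for degrees 0…11.
Multiplying by (1 - 2z)^4 gives running coefficients 1,-6,9,8,-24,0,16,0,0,0,0,0 for degrees 0…11.
Multiplying by (1 - z)^4 gives running coefficients 1,-10,39,-68,23,102,-151,40,72,-64,16,0 for degrees 0…11.
Finally multiplying by (1 + z + z^2 + z^3), the product of all factors after the first has coefficients 1,-9,30,-38,-16,96,-94,14,63,-103,64,24 for degrees 0…11.
[z^11] = 1·24 + 1·64 + 1·(-103) = -15.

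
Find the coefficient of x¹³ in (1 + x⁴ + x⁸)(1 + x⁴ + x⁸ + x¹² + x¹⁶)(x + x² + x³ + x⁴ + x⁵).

6

(1 + x⁴ + x⁸) has coefficients 1,0,0,0,1,0,0,0,1 for degrees 0…8.
(1 + x⁴ + x⁸ + x¹² + x¹⁶) has coefficients 1,0,0,0,1,0,0,0,1,0,0,0,1,0 for degrees 0…13.
Finally multiplying by (x + x² + x³ + x⁴ + x⁵), the product of all factors after the first has coefficients 0,1,1,1,1,2,1,1,1,2,1,1,1,2 for degrees 0…13.
[x¹³] = 1·2 + 1·2 + 1·2 = 6.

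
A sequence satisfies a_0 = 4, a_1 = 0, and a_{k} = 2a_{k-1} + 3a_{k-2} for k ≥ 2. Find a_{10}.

The ordinary generating function has denominator 1 - 2t - 3t^2.
Iterating the recurrence: a_0,…,a_{10} = 4, 0, 12, 24, 84, 240, 732, 2184, 6564, 19680, 59052.

59052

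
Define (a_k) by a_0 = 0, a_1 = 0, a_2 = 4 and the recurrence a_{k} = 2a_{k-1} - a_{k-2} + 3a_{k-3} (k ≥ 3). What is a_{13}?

14988

The ordinary generating function has denominator 1 - 2z + z^2 - 3z^3.
Iterating the recurrence: a_0,…,a_{13} = 0, 0, 4, 8, 12, 28, 68, 144, 304, 668, 1464, 3172, 6884, 14988.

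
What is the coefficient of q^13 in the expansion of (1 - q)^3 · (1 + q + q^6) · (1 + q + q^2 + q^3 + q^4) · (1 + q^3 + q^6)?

-2

(1 - q)^3 has coefficients 1,-3,3,-1 for degrees 0…3.
(1 + q + q^6) has coefficients 1,1,0,0,0,0,1,0,0,0,0,0,0,0 for degrees 0…13.
Multiplying by (1 + q + q^2 + q^3 + q^4) gives running coefficients 1,2,2,2,2,1,1,1,1,1,1,0,0,0 for degrees 0…13.
Finally multiplying by (1 + q^3 + q^6), the product of all factors after the first has coefficients 1,2,2,3,4,3,4,5,4,4,4,2,2,2 for degrees 0…13.
[q^13] = 1·2 − 3·2 + 3·2 − 1·4 = -2.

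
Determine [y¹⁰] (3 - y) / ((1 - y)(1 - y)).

23

The denominator gives the recurrence a_n = 2a_(n−1) − a_(n−2) for n ≥ 2; the numerator fixes a_0 = 3, a_1 = 5.
Iterating: 3, 5, 7, 9, 11, 13, 15, 17, 19, 21, 23, so a_10 = 23.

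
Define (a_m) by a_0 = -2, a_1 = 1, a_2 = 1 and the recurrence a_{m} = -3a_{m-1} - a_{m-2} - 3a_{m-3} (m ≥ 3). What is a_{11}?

17714

The ordinary generating function has denominator 1 + 3t + t^2 + 3t^3.
Iterating the recurrence: a_0,…,a_{11} = -2, 1, 1, 2, -10, 25, -71, 218, -658, 1969, -5903, 17714.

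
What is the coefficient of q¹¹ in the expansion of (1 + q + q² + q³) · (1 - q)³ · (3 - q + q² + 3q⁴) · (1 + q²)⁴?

(1 + q + q² + q³) has coefficients 1,1,1,1 for degrees 0…3.
(1 - q)³ has coefficients 1,-3,3,-1,0,0,0,0,0,0,0,0 for degrees 0…11.
Multiplying by (3 - q + q² + 3q⁴) gives running coefficients 3,-10,13,-9,7,-10,9,-3,0,0,0,0 for degrees 0…11.
Finally multiplying by (1 + q²)⁴, the product of all factors after the first has coefficients 3,-10,25,-49,77,-106,127,-137,133,-118,95,-67 for degrees 0…11.
[q¹¹] = 1·(-67) + 1·95 + 1·(-118) + 1·133 = 43.

43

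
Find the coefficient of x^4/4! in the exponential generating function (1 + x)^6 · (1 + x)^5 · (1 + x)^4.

32760

The EGF product rule gives c_4 = Σ_{k_1+k_2+k_3=4} C(4; k_1,k_2,k_3) · ∏ g_i(k_i), where (1+x)^6 gives the falling factorial (6)_k; (1+x)^5 gives the falling factorial (5)_k; (1+x)^4 gives the falling factorial (4)_k.
g_1(k) for k = 0…4: 1, 6, 30, 120, 360.
g_2(k) for k = 0…4: 1, 5, 20, 60, 120.
g_3(k) for k = 0…4: 1, 4, 12, 24, 24.
First combine the last two factors: h(k) = Σ_j C(k,j)·g_2(j)·g_3(k−j) for k = 0…4: 1, 9, 72, 504, 3024.
c_4 = Σ_k C(4,k)·g_1(k)·h(4−k) = 1·1·3024 + 4·6·504 + 6·30·72 + 4·120·9 + 1·360·1 = 3024 + 12096 + 12960 + 4320 + 360 = 32760.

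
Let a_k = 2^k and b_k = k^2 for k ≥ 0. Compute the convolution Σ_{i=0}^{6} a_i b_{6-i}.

318

Write out a_i and b_{6-i} for i = 0,…,6 and sum the products.
Σ = 1·36 + 2·25 + 4·16 + 8·9 + 16·4 + 32·1 + 64·0 = 318.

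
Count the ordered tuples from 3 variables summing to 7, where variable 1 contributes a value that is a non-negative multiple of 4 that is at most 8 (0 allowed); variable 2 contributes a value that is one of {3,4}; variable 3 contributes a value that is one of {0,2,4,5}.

2

The generating function for the choices is (1 + q^4 + q^8)·(q^3 + q^4)·(1 + q^2 + q^4 + q^5); the count is [q^7].
(1 + q^4 + q^8) has coefficients 1,0,0,0,1,0,0,0 for degrees 0…7.
(q^3 + q^4) has coefficients 0,0,0,1,1,0,0,0 for degrees 0…7.
Finally multiplying by (1 + q^2 + q^4 + q^5), the product of all factors after the first has coefficients 0,0,0,1,1,1,1,1 for degrees 0…7.
[q^7] = 1·1 + 1·1 = 2.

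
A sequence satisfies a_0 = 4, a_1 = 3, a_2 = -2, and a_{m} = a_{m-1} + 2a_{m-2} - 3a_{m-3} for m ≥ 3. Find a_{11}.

191

The ordinary generating function has denominator 1 - y - 2y^2 + 3y^3.
Iterating the recurrence: a_0,…,a_{11} = 4, 3, -2, -8, -21, -31, -49, -48, -53, -2, 36, 191.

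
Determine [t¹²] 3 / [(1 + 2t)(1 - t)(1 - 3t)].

Partial fractions give a closed form: a_n = (4/5)·(-2)^n + (-1/2)·1^n + (27/10)·3^n.
At n = 12: a_12 = 1438167.

1438167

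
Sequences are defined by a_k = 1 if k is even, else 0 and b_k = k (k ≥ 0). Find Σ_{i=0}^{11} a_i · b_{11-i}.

The convolution is the x^11 coefficient of A(x)B(x).
Σ = 1·11 + 0·10 + 1·9 + 0·8 + 1·7 + 0·6 + 1·5 + 0·4 + 1·3 + 0·2 + 1·1 + 0·0 = 36.

36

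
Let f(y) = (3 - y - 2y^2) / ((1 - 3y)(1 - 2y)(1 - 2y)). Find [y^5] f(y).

The denominator gives the recurrence a_n = 7a_(n−1) − 16a_(n−2) + 12a_(n−3) for n ≥ 3; the numerator fixes a_0 = 3, a_1 = 20, a_2 = 90.
Iterating: 3, 20, 90, 346, 1222, 4098, so a_5 = 4098.

4098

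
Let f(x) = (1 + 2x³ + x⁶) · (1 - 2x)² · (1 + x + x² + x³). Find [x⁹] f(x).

1

(1 + 2x³ + x⁶) has coefficients 1,0,0,2,0,0,1 for degrees 0…6.
(1 - 2x)² has coefficients 1,-4,4,0,0,0,0,0,0,0 for degrees 0…9.
Finally multiplying by (1 + x + x² + x³), the product of all factors after the first has coefficients 1,-3,1,1,0,4,0,0,0,0 for degrees 0…9.
[x⁹] = 1·0 + 2·0 + 1·1 = 1.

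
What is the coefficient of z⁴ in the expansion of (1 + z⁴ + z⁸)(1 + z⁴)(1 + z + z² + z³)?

2

(1 + z⁴ + z⁸) has coefficients 1,0,0,0,1 for degrees 0…4.
(1 + z⁴) has coefficients 1,0,0,0,1 for degrees 0…4.
Finally multiplying by (1 + z + z² + z³), the product of all factors after the first has coefficients 1,1,1,1,1 for degrees 0…4.
[z⁴] = 1·1 + 1·1 = 2.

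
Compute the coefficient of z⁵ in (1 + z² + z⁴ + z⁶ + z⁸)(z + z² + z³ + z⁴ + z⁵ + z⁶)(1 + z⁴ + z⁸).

4

(1 + z² + z⁴ + z⁶ + z⁸) has coefficients 1,0,1,0,1,0 for degrees 0…5.
(z + z² + z³ + z⁴ + z⁵ + z⁶) has coefficients 0,1,1,1,1,1 for degrees 0…5.
Finally multiplying by (1 + z⁴ + z⁸), the product of all factors after the first has coefficients 0,1,1,1,1,2 for degrees 0…5.
[z⁵] = 1·2 + 1·1 + 1·1 = 4.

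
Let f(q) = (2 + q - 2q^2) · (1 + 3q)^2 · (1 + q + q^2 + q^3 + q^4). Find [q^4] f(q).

(2 + q - 2q^2) has coefficients 2,1,-2 for degrees 0…2.
(1 + 3q)^2 has coefficients 1,6,9,0,0 for degrees 0…4.
Finally multiplying by (1 + q + q^2 + q^3 + q^4), the product of all factors after the first has coefficients 1,7,16,16,16 for degrees 0…4.
[q^4] = 2·16 + 1·16 − 2·16 = 16.

16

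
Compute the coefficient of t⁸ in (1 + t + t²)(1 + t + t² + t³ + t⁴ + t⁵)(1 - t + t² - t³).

(1 + t + t²) has coefficients 1,1,1 for degrees 0…2.
(1 + t + t² + t³ + t⁴ + t⁵) has coefficients 1,1,1,1,1,1,0,0,0 for degrees 0…8.
Finally multiplying by (1 - t + t² - t³), the product of all factors after the first has coefficients 1,0,1,0,0,0,-1,0,-1 for degrees 0…8.
[t⁸] = 1·(-1) + 1·0 + 1·(-1) = -2.

-2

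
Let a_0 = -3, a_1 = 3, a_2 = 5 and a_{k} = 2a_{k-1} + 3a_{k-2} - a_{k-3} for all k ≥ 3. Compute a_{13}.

880208

The ordinary generating function has denominator 1 - 2x - 3x^2 + x^3.
Iterating the recurrence: a_0,…,a_{13} = -3, 3, 5, 22, 56, 173, 492, 1447, 4197, 12243, 35630, 103792, 302231, 880208.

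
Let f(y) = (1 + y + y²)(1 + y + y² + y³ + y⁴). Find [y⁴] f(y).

(1 + y + y²) has coefficients 1,1,1 for degrees 0…2.
(1 + y + y² + y³ + y⁴) has coefficients 1,1,1,1,1 for degrees 0…4.
[y⁴] = 1·1 + 1·1 + 1·1 = 3.

3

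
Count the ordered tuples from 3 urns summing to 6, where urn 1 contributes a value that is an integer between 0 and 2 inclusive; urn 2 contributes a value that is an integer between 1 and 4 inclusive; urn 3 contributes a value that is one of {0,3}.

The generating function for the choices is (1 + q + q^2)·(q + q^2 + q^3 + q^4)·(1 + q^3); the count is [q^6].
(1 + q + q^2) has coefficients 1,1,1 for degrees 0…2.
(q + q^2 + q^3 + q^4) has coefficients 0,1,1,1,1,0,0 for degrees 0…6.
Finally multiplying by (1 + q^3), the product of all factors after the first has coefficients 0,1,1,1,2,1,1 for degrees 0…6.
[q^6] = 1·1 + 1·1 + 1·2 = 4.

4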